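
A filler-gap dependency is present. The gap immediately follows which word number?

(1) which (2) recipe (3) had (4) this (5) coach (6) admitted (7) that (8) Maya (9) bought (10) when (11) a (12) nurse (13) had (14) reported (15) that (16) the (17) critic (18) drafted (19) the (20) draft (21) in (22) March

The displaced element is "which recipe" (word 2).
It is linked across 1 clause boundary (that).
It functions as the direct object of "bought", so the gap sits immediately after word 9 ("bought").
Base order: This coach had admitted that Maya bought which recipe when a nurse had reported that the critic drafted the draft in March.

9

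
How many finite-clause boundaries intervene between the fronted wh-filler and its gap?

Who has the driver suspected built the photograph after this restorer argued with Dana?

"who" is extracted from the subject of "built".
Boundaries crossed, outermost first: [Ø] — 1 in total.

1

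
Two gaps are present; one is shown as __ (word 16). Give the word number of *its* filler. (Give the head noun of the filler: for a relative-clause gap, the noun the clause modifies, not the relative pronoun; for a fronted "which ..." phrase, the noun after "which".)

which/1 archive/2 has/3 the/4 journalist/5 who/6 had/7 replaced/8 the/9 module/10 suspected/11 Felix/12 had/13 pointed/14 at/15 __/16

2

The marked gap is the object of the preposition "at" of "pointed".
Its filler is the fronted wh-phrase "which archive", at word 2.
(The other dependency links word 5 to a gap after word 6.)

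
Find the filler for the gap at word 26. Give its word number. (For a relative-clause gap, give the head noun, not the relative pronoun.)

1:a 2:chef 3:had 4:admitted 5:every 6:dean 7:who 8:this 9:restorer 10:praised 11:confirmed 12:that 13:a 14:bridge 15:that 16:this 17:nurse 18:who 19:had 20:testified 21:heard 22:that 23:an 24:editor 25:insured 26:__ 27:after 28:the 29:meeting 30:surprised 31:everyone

14

The gap at 26 is the object of "insured", inside a relative clause.
The relative pronoun is "that" (word 15); it is bound by the head noun immediately before it.
Its filler is the head noun "bridge", at word 14.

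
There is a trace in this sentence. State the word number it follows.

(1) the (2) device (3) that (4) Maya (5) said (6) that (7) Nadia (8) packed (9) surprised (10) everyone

The displaced element is "the device" (word 2).
It is linked across 1 clause boundary (that).
It functions as the direct object of "packed", so the gap sits immediately after word 8 ("packed").
Base order: Maya said that Nadia packed the device.

8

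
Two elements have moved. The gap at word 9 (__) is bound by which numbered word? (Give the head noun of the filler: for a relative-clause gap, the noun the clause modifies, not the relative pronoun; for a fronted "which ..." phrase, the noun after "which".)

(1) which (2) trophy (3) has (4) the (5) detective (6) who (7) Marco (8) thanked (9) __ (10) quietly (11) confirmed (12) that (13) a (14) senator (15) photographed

5

The marked gap is inside the relative clause, the direct object of "thanked".
Its filler is the head noun "detective" (via "who"), at word 5.
(The other dependency links word 2 to a gap after word 15.)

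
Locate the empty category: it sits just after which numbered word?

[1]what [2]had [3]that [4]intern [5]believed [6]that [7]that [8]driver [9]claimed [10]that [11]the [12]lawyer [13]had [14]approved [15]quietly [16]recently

14

The displaced element is "what" (word 1).
It is linked across 2 clause boundaries (that → that).
It functions as the direct object of "approved", so the gap sits immediately after word 14 ("approved").
Base order: That intern had believed that that driver claimed that the lawyer had approved what quietly recently.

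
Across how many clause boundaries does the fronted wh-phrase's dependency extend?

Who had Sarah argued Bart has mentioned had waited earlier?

2

"who" is extracted from the subject of "waited".
Boundaries crossed, outermost first: [Ø], [Ø] — 2 in total.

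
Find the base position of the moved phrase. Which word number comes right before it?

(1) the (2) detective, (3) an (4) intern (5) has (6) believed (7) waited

6

The displaced element is "the detective" (word 2).
It is linked across 1 clause boundary (Ø).
It functions as the subject of "waited", so the gap sits immediately after word 6 ("believed").
Base order: An intern has believed the detective waited.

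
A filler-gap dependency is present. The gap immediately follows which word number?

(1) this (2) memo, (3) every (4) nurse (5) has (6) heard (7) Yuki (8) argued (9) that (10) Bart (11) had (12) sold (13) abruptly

The displaced element is "this memo" (word 2).
It is linked across 2 clause boundaries (Ø → that).
It functions as the direct object of "sold", so the gap sits immediately after word 12 ("sold").
Base order: Every nurse has heard Yuki argued that Bart had sold this memo abruptly.

12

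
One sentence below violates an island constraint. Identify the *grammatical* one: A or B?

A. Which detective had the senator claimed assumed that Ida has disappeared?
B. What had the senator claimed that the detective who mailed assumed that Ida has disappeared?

In B, the wh-phrase is extracted from inside a complex-NP island (relative clause) (introduced by "who"), which blocks movement.
In A, the extraction path crosses only that-complement boundaries, which are transparent.
So A is grammatical.

A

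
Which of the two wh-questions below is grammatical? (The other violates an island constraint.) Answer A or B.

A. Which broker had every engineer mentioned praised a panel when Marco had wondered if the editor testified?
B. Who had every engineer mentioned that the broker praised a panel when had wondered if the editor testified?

In B, the wh-phrase is extracted from inside an adjunct island (introduced by "when"), which blocks movement.
In A, the extraction path crosses only that-complement boundaries, which are transparent.
So A is grammatical.

A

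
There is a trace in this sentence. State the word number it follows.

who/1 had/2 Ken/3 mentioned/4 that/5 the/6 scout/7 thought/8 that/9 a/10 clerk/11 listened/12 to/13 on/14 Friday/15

The displaced element is "who" (word 1).
It is linked across 2 clause boundaries (that → that).
It functions as the object of the preposition "to" of "listened", so the gap sits immediately after word 13 ("to").
Base order: Ken had mentioned that the scout thought that a clerk listened to who on Friday.

13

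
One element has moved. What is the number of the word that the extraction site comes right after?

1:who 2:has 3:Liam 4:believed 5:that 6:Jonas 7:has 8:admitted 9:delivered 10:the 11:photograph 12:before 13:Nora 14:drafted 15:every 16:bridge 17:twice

8

The displaced element is "who" (word 1).
It is linked across 2 clause boundaries (that → Ø).
It functions as the subject of "delivered", so the gap sits immediately after word 8 ("admitted").
Base order: Liam has believed that Jonas has admitted who delivered the photograph before Nora drafted every bridge twice.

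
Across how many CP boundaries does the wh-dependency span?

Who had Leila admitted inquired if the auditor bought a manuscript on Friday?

"who" is extracted from the subject of "inquired".
Boundaries crossed, outermost first: [Ø] — 1 in total.

1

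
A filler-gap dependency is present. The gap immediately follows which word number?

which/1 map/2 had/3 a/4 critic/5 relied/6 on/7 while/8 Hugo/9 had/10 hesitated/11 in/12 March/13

The displaced element is "which map" (word 2).
It functions as the object of the preposition "on" of "relied", so the gap sits immediately after word 7 ("on").
Base order: A critic had relied on which map while Hugo had hesitated in March.

7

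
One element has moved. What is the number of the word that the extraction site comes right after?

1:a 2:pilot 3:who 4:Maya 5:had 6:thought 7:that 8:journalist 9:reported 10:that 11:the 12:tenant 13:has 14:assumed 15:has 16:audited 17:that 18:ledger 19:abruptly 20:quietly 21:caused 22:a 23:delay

The displaced element is "a pilot" (word 2).
It is linked across 3 clause boundaries (Ø → that → Ø).
It functions as the subject of "audited", so the gap sits immediately after word 14 ("assumed").
Base order: Maya had thought that journalist reported that the tenant has assumed a pilot has audited that ledger abruptly quietly.

14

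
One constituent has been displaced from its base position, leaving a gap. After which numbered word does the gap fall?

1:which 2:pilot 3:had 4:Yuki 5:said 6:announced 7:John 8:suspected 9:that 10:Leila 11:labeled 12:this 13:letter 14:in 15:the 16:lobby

The displaced element is "which pilot" (word 2).
It is linked across 1 clause boundary (Ø).
It functions as the subject of "announced", so the gap sits immediately after word 5 ("said").
Base order: Yuki had said that which pilot announced John suspected that Leila labeled this letter in the lobby.

5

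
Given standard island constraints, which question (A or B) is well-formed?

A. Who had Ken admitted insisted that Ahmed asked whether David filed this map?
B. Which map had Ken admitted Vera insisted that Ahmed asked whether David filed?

A

In B, the wh-phrase is extracted from inside a wh-island (introduced by "whether"), which blocks movement.
In A, the extraction path crosses only that-complement boundaries, which are transparent.
So A is grammatical.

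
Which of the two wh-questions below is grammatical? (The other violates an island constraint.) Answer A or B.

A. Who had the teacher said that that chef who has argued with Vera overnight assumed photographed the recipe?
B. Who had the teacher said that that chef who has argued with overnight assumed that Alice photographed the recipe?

In B, the wh-phrase is extracted from inside a complex-NP island (relative clause) (introduced by "who"), which blocks movement.
In A, the extraction path crosses only that-complement boundaries, which are transparent.
So A is grammatical.

A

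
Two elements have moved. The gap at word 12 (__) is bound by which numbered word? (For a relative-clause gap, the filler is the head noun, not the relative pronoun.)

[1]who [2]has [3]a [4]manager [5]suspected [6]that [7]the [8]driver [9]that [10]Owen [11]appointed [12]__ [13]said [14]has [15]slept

The marked gap is inside the relative clause, the direct object of "appointed".
Its filler is the head noun "driver" (via "that"), at word 8.
(The other dependency links word 1 to a gap after word 13.)

8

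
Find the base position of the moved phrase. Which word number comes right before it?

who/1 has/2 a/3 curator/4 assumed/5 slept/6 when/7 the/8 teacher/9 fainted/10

The displaced element is "who" (word 1).
It is linked across 1 clause boundary (Ø).
It functions as the subject of "slept", so the gap sits immediately after word 5 ("assumed").
Base order: A curator has assumed who slept when the teacher fainted.

5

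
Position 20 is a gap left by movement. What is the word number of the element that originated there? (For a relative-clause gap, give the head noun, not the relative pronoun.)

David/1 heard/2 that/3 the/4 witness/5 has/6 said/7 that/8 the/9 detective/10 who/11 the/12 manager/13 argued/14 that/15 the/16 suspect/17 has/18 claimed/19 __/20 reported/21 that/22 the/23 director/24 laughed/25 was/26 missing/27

The gap at 20 is the subject of "reported", inside a relative clause.
The relative pronoun is "who" (word 11); it is bound by the head noun immediately before it.
Its filler is the head noun "detective", at word 10.

10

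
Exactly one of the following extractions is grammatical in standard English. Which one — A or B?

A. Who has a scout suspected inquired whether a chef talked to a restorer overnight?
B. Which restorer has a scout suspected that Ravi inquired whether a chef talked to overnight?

A

In B, the wh-phrase is extracted from inside a wh-island (introduced by "whether"), which blocks movement.
In A, the extraction path crosses only that-complement boundaries, which are transparent.
So A is grammatical.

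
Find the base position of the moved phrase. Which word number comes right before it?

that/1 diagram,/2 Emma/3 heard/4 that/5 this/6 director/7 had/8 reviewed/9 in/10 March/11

The displaced element is "that diagram" (word 2).
It is linked across 1 clause boundary (that).
It functions as the direct object of "reviewed", so the gap sits immediately after word 9 ("reviewed").
Base order: Emma heard that this director had reviewed that diagram in March.

9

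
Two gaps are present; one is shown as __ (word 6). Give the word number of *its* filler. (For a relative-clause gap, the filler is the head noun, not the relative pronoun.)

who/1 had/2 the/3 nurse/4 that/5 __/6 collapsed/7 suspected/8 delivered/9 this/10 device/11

The marked gap is inside the relative clause, the subject of "collapsed".
Its filler is the head noun "nurse" (via "that"), at word 4.
(The other dependency links word 1 to a gap after word 8.)

4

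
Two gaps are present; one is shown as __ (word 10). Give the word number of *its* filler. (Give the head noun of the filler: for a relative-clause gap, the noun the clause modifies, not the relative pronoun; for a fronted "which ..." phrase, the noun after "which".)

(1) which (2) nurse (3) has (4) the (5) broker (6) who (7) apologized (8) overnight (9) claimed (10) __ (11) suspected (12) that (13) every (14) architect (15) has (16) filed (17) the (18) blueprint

2

The marked gap is the subject of "suspected".
Its filler is the fronted wh-phrase "which nurse", at word 2.
(The other dependency links word 5 to a gap after word 6.)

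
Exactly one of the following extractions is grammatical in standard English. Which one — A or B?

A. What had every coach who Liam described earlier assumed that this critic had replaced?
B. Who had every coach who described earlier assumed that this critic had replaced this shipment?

A

In B, the wh-phrase is extracted from inside a complex-NP island (relative clause) (introduced by "who"), which blocks movement.
In A, the extraction path crosses only that-complement boundaries, which are transparent.
So A is grammatical.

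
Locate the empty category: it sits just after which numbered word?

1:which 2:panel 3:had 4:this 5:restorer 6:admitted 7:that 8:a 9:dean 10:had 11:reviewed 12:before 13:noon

11

The displaced element is "which panel" (word 2).
It is linked across 1 clause boundary (that).
It functions as the direct object of "reviewed", so the gap sits immediately after word 11 ("reviewed").
Base order: This restorer had admitted that a dean had reviewed which panel before noon.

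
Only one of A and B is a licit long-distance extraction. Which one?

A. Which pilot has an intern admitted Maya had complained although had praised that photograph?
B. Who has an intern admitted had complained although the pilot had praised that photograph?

In A, the wh-phrase is extracted from inside an adjunct island (introduced by "although"), which blocks movement.
In B, the extraction path crosses only that-complement boundaries, which are transparent.
So B is grammatical.

B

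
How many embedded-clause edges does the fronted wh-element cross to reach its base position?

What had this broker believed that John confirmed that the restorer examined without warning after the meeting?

"what" is extracted from the object of "examined".
Boundaries crossed, outermost first: [that], [that] — 2 in total.

2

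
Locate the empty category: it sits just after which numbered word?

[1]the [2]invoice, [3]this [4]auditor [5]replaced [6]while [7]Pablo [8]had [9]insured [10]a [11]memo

5

The displaced element is "the invoice" (word 2).
It functions as the direct object of "replaced", so the gap sits immediately after word 5 ("replaced").
Base order: This auditor replaced the invoice while Pablo had insured a memo.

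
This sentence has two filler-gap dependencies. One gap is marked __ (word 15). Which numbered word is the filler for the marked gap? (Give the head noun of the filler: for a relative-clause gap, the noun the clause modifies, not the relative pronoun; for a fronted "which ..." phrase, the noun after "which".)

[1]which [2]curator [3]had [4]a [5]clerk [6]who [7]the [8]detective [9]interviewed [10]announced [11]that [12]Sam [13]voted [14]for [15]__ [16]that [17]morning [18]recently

2

The marked gap is the object of the preposition "for" of "voted".
Its filler is the fronted wh-phrase "which curator", at word 2.
(The other dependency links word 5 to a gap after word 9.)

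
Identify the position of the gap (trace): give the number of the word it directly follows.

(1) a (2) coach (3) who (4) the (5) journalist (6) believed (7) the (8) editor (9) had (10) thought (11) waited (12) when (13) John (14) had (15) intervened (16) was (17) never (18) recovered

The displaced element is "a coach" (word 2).
It is linked across 2 clause boundaries (Ø → Ø).
It functions as the subject of "waited", so the gap sits immediately after word 10 ("thought").
Base order: The journalist believed the editor had thought a coach waited when John had intervened.

10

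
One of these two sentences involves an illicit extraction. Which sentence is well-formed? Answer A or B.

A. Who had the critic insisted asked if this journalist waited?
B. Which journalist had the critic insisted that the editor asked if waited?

A

In B, the wh-phrase is extracted from inside a wh-island (introduced by "if"), which blocks movement.
In A, the extraction path crosses only that-complement boundaries, which are transparent.
So A is grammatical.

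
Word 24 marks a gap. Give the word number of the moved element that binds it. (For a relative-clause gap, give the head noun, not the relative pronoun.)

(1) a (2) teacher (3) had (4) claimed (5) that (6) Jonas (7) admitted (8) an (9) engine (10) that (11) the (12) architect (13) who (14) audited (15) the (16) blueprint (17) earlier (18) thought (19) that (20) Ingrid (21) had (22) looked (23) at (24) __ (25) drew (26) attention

9

The gap at 24 is the prepositional object of "looked", inside a relative clause.
The relative pronoun is "that" (word 10); it is bound by the head noun immediately before it.
Its filler is the head noun "engine", at word 9.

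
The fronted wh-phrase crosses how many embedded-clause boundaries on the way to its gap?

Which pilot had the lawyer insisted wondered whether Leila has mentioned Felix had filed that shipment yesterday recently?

1

"which pilot" is extracted from the subject of "wondered".
Boundaries crossed, outermost first: [Ø] — 1 in total.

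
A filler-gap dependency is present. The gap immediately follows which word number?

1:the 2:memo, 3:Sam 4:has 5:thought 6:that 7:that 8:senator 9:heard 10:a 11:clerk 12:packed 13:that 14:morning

12

The displaced element is "the memo" (word 2).
It is linked across 2 clause boundaries (that → Ø).
It functions as the direct object of "packed", so the gap sits immediately after word 12 ("packed").
Base order: Sam has thought that that senator heard a clerk packed the memo that morning.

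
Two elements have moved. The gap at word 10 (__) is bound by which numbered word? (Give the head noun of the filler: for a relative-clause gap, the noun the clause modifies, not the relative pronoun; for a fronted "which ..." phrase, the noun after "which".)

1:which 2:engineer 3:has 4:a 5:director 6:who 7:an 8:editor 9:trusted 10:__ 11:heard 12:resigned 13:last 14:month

The marked gap is inside the relative clause, the direct object of "trusted".
Its filler is the head noun "director" (via "who"), at word 5.
(The other dependency links word 2 to a gap after word 11.)

5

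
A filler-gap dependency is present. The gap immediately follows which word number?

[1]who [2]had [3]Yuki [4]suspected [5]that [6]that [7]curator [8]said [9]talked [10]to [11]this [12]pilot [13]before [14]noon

The displaced element is "who" (word 1).
It is linked across 2 clause boundaries (that → Ø).
It functions as the subject of "talked", so the gap sits immediately after word 8 ("said").
Base order: Yuki had suspected that that curator said that who talked to this pilot before noon.

8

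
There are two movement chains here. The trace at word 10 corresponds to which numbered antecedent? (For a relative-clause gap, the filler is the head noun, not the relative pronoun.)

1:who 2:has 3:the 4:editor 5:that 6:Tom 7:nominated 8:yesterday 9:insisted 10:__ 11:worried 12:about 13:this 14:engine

The marked gap is the subject of "worried".
Its filler is the fronted wh-phrase "who", at word 1.
(The other dependency links word 4 to a gap after word 7.)

1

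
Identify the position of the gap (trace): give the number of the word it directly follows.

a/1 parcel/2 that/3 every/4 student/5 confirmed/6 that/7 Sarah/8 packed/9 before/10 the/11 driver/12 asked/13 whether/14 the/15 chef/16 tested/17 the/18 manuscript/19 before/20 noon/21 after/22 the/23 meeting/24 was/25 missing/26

The displaced element is "a parcel" (word 2).
It is linked across 1 clause boundary (that).
It functions as the direct object of "packed", so the gap sits immediately after word 9 ("packed").
Base order: Every student confirmed that Sarah packed a parcel before the driver asked whether the chef tested the manuscript before noon after the meeting.

9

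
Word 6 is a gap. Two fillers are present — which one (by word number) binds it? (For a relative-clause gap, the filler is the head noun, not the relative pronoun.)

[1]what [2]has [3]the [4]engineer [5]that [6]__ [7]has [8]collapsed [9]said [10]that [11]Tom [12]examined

The marked gap is inside the relative clause, the subject of "collapsed".
Its filler is the head noun "engineer" (via "that"), at word 4.
(The other dependency links word 1 to a gap after word 12.)

4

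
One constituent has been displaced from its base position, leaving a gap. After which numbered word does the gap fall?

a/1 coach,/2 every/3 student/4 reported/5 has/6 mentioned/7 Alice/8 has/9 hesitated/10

5

The displaced element is "a coach" (word 2).
It is linked across 1 clause boundary (Ø).
It functions as the subject of "mentioned", so the gap sits immediately after word 5 ("reported").
Base order: Every student reported that a coach has mentioned Alice has hesitated.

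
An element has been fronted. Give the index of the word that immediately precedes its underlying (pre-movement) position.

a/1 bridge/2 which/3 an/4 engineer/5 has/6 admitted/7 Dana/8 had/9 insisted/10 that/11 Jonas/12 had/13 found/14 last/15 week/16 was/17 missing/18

The displaced element is "a bridge" (word 2).
It is linked across 2 clause boundaries (Ø → that).
It functions as the direct object of "found", so the gap sits immediately after word 14 ("found").
Base order: An engineer has admitted Dana had insisted that Jonas had found a bridge last week.

14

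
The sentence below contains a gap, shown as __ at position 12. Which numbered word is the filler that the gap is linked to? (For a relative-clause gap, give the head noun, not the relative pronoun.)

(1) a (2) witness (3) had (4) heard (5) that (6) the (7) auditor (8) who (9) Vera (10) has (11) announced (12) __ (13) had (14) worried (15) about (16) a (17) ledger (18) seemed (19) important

The gap at 12 is the subject of "worried", inside a relative clause.
The relative pronoun is "who" (word 8); it is bound by the head noun immediately before it.
Its filler is the head noun "auditor", at word 7.

7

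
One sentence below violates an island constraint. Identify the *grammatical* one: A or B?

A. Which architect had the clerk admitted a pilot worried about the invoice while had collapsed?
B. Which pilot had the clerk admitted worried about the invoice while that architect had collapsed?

B

In A, the wh-phrase is extracted from inside an adjunct island (introduced by "while"), which blocks movement.
In B, the extraction path crosses only that-complement boundaries, which are transparent.
So B is grammatical.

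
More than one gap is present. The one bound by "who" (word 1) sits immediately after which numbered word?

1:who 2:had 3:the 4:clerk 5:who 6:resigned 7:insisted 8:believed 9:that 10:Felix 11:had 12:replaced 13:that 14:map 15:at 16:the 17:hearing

7

The displaced element is "who" (word 1).
It is linked across 1 clause boundary (Ø).
It functions as the subject of "believed", so the gap sits immediately after word 7 ("insisted").
Base order: The clerk who resigned had insisted that who believed that Felix had replaced that map at the hearing.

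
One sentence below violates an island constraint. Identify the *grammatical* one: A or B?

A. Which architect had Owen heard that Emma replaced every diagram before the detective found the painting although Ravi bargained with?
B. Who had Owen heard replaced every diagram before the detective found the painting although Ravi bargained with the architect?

B

In A, the wh-phrase is extracted from inside an adjunct island (introduced by "before"), which blocks movement.
In B, the extraction path crosses only that-complement boundaries, which are transparent.
So B is grammatical.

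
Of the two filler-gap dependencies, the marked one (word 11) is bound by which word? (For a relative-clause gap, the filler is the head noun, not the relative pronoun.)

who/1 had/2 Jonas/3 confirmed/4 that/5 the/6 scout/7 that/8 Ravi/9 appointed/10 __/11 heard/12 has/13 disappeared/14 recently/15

The marked gap is inside the relative clause, the direct object of "appointed".
Its filler is the head noun "scout" (via "that"), at word 7.
(The other dependency links word 1 to a gap after word 12.)

7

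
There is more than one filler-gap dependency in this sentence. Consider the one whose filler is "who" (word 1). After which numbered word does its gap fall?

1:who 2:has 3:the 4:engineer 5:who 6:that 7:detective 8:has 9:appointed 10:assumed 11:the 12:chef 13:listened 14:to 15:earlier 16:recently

14

The displaced element is "who" (word 1).
It is linked across 1 clause boundary (Ø).
It functions as the object of the preposition "to" of "listened", so the gap sits immediately after word 14 ("to").
Base order: The engineer who that detective has appointed has assumed the chef listened to who earlier recently.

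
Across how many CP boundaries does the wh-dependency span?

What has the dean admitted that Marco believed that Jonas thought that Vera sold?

"what" is extracted from the object of "sold".
Boundaries crossed, outermost first: [that], [that], [that] — 3 in total.

3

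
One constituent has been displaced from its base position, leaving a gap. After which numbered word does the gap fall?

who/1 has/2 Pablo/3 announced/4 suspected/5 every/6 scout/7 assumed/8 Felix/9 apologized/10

The displaced element is "who" (word 1).
It is linked across 1 clause boundary (Ø).
It functions as the subject of "suspected", so the gap sits immediately after word 4 ("announced").
Base order: Pablo has announced that who suspected every scout assumed Felix apologized.

4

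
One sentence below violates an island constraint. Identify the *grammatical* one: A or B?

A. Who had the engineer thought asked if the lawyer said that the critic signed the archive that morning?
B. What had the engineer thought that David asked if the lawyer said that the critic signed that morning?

A

In B, the wh-phrase is extracted from inside a wh-island (introduced by "if"), which blocks movement.
In A, the extraction path crosses only that-complement boundaries, which are transparent.
So A is grammatical.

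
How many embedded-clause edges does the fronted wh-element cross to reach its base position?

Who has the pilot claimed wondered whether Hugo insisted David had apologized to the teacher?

"who" is extracted from the subject of "wondered".
Boundaries crossed, outermost first: [Ø] — 1 in total.

1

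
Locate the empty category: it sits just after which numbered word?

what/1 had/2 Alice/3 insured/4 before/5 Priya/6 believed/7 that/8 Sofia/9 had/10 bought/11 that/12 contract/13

The displaced element is "what" (word 1).
It functions as the direct object of "insured", so the gap sits immediately after word 4 ("insured").
Base order: Alice had insured what before Priya believed that Sofia had bought that contract.

4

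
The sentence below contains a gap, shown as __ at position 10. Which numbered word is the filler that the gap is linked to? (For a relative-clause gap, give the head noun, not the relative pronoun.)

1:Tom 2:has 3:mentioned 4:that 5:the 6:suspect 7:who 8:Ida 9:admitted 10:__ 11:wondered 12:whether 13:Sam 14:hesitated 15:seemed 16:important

6

The gap at 10 is the subject of "wondered", inside a relative clause.
The relative pronoun is "who" (word 7); it is bound by the head noun immediately before it.
Its filler is the head noun "suspect", at word 6.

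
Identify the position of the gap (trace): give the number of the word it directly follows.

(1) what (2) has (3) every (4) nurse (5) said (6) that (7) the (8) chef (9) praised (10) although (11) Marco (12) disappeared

The displaced element is "what" (word 1).
It is linked across 1 clause boundary (that).
It functions as the direct object of "praised", so the gap sits immediately after word 9 ("praised").
Base order: Every nurse has said that the chef praised what although Marco disappeared.

9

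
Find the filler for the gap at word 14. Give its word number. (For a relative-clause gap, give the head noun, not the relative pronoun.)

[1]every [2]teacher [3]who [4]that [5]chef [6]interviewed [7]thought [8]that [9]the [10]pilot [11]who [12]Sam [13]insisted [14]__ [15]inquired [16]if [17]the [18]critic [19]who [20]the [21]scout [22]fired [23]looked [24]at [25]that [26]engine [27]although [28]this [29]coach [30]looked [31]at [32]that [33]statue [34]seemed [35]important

10

The gap at 14 is the subject of "inquired", inside a relative clause.
The relative pronoun is "who" (word 11); it is bound by the head noun immediately before it.
Its filler is the head noun "pilot", at word 10.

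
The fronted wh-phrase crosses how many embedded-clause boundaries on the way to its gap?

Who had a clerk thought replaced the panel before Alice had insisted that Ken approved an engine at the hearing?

1

"who" is extracted from the subject of "replaced".
Boundaries crossed, outermost first: [Ø] — 1 in total.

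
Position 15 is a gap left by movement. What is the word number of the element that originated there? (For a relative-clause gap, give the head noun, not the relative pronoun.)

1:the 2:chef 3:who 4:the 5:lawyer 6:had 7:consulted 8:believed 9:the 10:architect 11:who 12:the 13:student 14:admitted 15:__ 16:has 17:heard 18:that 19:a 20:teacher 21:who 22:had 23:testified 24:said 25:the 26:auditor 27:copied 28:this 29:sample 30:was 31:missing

10

The gap at 15 is the subject of "heard", inside a relative clause.
The relative pronoun is "who" (word 11); it is bound by the head noun immediately before it.
Its filler is the head noun "architect", at word 10.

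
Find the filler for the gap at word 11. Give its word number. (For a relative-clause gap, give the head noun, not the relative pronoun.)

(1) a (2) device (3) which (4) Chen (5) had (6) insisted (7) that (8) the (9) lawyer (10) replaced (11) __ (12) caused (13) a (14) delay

The gap at 11 is the object of "replaced", inside a relative clause.
The relative pronoun is "which" (word 3); it is bound by the head noun immediately before it.
Its filler is the head noun "device", at word 2.

2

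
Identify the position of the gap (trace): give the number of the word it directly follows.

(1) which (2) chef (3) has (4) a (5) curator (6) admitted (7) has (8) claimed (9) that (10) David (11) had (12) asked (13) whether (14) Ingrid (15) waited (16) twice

The displaced element is "which chef" (word 2).
It is linked across 1 clause boundary (Ø).
It functions as the subject of "claimed", so the gap sits immediately after word 6 ("admitted").
Base order: A curator has admitted that which chef has claimed that David had asked whether Ingrid waited twice.

6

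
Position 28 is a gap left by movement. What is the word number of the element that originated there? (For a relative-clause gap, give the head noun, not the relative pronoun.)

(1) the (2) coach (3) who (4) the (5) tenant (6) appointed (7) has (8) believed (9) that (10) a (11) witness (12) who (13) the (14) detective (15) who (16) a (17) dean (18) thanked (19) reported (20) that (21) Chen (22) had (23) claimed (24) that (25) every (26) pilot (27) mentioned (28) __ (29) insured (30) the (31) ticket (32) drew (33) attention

The gap at 28 is the subject of "insured", inside a relative clause.
The relative pronoun is "who" (word 12); it is bound by the head noun immediately before it.
Its filler is the head noun "witness", at word 11.

11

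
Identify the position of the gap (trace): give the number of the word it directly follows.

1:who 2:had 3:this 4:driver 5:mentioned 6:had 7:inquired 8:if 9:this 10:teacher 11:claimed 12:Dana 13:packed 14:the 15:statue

The displaced element is "who" (word 1).
It is linked across 1 clause boundary (Ø).
It functions as the subject of "inquired", so the gap sits immediately after word 5 ("mentioned").
Base order: This driver had mentioned that who had inquired if this teacher claimed Dana packed the statue.

5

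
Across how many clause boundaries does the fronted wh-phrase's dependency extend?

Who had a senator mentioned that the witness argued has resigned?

2

"who" is extracted from the subject of "resigned".
Boundaries crossed, outermost first: [that], [Ø] — 2 in total.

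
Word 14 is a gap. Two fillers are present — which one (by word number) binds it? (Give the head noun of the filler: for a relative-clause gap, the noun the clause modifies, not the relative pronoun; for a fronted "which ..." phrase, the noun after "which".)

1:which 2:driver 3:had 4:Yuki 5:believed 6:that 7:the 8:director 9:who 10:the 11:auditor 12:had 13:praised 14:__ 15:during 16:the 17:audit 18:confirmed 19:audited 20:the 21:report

8

The marked gap is inside the relative clause, the direct object of "praised".
Its filler is the head noun "director" (via "who"), at word 8.
(The other dependency links word 2 to a gap after word 18.)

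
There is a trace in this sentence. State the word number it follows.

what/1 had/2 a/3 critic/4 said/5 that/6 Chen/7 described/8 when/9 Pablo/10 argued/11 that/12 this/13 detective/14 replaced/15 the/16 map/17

8

The displaced element is "what" (word 1).
It is linked across 1 clause boundary (that).
It functions as the direct object of "described", so the gap sits immediately after word 8 ("described").
Base order: A critic had said that Chen described what when Pablo argued that this detective replaced the map.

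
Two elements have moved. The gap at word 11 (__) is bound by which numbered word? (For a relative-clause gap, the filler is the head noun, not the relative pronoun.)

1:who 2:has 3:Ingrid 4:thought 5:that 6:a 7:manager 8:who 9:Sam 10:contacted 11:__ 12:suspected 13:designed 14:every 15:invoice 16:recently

7

The marked gap is inside the relative clause, the direct object of "contacted".
Its filler is the head noun "manager" (via "who"), at word 7.
(The other dependency links word 1 to a gap after word 12.)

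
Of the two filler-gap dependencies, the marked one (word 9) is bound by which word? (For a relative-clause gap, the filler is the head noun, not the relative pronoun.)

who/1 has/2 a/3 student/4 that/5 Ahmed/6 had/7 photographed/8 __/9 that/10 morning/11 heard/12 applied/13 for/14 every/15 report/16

The marked gap is inside the relative clause, the direct object of "photographed".
Its filler is the head noun "student" (via "that"), at word 4.
(The other dependency links word 1 to a gap after word 12.)

4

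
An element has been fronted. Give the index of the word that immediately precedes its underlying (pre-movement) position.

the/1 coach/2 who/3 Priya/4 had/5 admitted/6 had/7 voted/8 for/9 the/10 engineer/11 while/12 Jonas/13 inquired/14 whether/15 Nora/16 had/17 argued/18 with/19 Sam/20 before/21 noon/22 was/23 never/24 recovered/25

6

The displaced element is "the coach" (word 2).
It is linked across 1 clause boundary (Ø).
It functions as the subject of "voted", so the gap sits immediately after word 6 ("admitted").
Base order: Priya had admitted that the coach had voted for the engineer while Jonas inquired whether Nora had argued with Sam before noon.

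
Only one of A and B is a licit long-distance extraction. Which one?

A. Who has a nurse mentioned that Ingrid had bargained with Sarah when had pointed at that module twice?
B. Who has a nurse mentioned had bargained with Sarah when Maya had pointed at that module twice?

B

In A, the wh-phrase is extracted from inside an adjunct island (introduced by "when"), which blocks movement.
In B, the extraction path crosses only that-complement boundaries, which are transparent.
So B is grammatical.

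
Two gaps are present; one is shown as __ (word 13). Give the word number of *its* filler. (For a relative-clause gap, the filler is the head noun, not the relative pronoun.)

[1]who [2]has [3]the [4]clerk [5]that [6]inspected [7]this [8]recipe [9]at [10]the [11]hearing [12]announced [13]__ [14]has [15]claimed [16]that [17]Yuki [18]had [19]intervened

1

The marked gap is the subject of "claimed".
Its filler is the fronted wh-phrase "who", at word 1.
(The other dependency links word 4 to a gap after word 5.)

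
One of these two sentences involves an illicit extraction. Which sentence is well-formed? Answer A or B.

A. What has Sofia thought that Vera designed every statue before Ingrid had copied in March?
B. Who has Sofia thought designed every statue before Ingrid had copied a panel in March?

In A, the wh-phrase is extracted from inside an adjunct island (introduced by "before"), which blocks movement.
In B, the extraction path crosses only that-complement boundaries, which are transparent.
So B is grammatical.

B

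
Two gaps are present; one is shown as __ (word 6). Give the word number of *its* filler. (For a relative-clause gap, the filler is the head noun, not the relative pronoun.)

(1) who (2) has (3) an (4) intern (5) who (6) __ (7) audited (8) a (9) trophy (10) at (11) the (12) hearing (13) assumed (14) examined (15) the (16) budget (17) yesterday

4

The marked gap is inside the relative clause, the subject of "audited".
Its filler is the head noun "intern" (via "who"), at word 4.
(The other dependency links word 1 to a gap after word 13.)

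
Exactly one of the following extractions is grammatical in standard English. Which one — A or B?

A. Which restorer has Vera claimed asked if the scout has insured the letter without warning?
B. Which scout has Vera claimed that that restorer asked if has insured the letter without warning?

A

In B, the wh-phrase is extracted from inside a wh-island (introduced by "if"), which blocks movement.
In A, the extraction path crosses only that-complement boundaries, which are transparent.
So A is grammatical.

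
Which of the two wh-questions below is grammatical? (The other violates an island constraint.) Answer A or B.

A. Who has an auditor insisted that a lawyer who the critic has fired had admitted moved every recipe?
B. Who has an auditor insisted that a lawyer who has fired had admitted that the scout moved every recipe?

A

In B, the wh-phrase is extracted from inside a complex-NP island (relative clause) (introduced by "who"), which blocks movement.
In A, the extraction path crosses only that-complement boundaries, which are transparent.
So A is grammatical.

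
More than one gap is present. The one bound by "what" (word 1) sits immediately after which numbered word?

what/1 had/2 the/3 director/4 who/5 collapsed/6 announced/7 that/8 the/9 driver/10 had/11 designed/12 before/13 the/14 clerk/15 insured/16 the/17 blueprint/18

12

The displaced element is "what" (word 1).
It is linked across 1 clause boundary (that).
It functions as the direct object of "designed", so the gap sits immediately after word 12 ("designed").
Base order: The director who collapsed had announced that the driver had designed what before the clerk insured the blueprint.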